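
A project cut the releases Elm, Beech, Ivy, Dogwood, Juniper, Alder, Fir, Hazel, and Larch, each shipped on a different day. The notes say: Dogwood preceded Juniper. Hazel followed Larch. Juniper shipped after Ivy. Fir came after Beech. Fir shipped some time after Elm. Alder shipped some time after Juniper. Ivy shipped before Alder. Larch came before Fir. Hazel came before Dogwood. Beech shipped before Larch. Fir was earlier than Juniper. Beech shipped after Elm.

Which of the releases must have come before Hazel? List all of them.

Beech, Elm, Larch

Directly stated before Hazel: Larch.
Beech reaches Hazel via Beech → Larch → Hazel.
Elm reaches Hazel via Elm → Beech → Larch → Hazel.
No chain forces Fir (or any of the others) ahead of Hazel.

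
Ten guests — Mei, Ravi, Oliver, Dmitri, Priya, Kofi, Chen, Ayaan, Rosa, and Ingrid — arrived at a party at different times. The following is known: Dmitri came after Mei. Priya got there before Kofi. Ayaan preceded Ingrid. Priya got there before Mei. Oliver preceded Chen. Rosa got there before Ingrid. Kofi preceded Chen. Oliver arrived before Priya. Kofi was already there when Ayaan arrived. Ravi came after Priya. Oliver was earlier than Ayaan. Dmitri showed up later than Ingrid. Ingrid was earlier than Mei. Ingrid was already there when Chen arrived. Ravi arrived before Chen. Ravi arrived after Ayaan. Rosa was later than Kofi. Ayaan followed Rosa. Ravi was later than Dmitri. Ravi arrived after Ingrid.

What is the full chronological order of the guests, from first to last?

Oliver, Priya, Kofi, Rosa, Ayaan, Ingrid, Mei, Dmitri, Ravi, Chen

The constraints fix every adjacent pair, so only one ordering works:
Oliver → Priya → Kofi → Rosa → Ayaan → Ingrid → Mei → Dmitri → Ravi → Chen.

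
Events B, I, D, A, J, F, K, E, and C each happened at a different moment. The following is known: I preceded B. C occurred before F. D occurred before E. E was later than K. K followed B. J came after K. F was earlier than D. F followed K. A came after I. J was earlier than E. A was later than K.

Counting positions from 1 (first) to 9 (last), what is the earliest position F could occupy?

B, C, I, and K must all come before F — 4 forced predecessors.
Nothing else is forced ahead of F, so its earliest slot is position 4 + 1 = 5.

5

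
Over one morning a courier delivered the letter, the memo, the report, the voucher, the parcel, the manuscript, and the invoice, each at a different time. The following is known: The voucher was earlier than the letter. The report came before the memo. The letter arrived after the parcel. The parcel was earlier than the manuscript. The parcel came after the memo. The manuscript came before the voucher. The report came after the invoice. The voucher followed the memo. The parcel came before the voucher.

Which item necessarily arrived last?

the letter

Every other item has a chain of constraints placing it before the letter, so the letter is last.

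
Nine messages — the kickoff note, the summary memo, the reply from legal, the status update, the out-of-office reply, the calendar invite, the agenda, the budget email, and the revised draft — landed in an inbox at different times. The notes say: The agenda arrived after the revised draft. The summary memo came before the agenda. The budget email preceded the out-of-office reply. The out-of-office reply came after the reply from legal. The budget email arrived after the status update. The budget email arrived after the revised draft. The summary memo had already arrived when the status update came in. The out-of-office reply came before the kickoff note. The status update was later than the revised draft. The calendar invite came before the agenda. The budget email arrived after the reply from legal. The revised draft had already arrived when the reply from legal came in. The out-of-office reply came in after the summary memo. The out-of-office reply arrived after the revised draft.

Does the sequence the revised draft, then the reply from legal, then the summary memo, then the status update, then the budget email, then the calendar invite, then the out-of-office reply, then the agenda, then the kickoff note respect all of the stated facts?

Check each stated constraint against the proposed order — e.g. the revised draft is ahead of the out-of-office reply; the revised draft is ahead of the agenda. Every pair is in the required order; nothing is violated.

yes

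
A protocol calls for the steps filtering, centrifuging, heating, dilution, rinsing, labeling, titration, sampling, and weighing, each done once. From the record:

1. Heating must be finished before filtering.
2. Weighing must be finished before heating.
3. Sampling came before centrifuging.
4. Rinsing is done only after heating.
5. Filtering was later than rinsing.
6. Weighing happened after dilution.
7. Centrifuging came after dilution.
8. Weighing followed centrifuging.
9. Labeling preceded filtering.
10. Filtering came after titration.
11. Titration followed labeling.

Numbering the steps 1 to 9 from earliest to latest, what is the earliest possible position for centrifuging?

3

Dilution and sampling must both come before centrifuging — 2 forced predecessors.
Nothing else is forced ahead of centrifuging, so its earliest slot is position 2 + 1 = 3.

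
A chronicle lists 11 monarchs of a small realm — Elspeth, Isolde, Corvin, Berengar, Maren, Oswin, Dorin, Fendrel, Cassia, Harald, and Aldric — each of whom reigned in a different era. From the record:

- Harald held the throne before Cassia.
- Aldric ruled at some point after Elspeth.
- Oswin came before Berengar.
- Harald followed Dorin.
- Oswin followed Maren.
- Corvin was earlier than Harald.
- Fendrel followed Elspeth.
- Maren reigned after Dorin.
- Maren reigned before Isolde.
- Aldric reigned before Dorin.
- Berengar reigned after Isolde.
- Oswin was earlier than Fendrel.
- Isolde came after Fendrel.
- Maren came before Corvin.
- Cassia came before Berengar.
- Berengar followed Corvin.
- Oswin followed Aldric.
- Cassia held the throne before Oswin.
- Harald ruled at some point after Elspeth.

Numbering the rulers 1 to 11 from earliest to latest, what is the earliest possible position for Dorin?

3

Aldric and Elspeth must both come before Dorin — 2 forced predecessors.
Nothing else is forced ahead of Dorin, so their earliest slot is position 2 + 1 = 3.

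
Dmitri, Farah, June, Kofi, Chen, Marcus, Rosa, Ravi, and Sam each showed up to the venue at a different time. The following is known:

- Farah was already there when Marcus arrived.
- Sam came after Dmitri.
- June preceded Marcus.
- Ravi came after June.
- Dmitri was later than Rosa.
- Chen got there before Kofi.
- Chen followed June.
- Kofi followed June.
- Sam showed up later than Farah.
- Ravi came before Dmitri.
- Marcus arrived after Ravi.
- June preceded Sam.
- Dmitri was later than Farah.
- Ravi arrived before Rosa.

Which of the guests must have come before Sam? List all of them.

Dmitri, Farah, June, Ravi, Rosa

Directly stated before Sam: Dmitri, Farah, and June.
Ravi reaches Sam via Ravi → Dmitri → Sam.
Rosa reaches Sam via Rosa → Dmitri → Sam.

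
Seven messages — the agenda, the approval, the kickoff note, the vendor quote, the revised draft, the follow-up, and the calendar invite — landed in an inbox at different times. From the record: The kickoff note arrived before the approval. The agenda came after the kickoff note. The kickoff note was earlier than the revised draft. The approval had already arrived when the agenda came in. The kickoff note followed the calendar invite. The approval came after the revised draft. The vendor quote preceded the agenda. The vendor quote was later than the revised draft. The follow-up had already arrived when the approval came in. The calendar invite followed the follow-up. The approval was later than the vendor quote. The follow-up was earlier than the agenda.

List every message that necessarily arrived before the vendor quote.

Directly stated before the vendor quote: the revised draft.
The calendar invite reaches the vendor quote via the calendar invite → the kickoff note → the revised draft → the vendor quote.
The follow-up reaches the vendor quote via the follow-up → the calendar invite → the kickoff note → the revised draft → the vendor quote.
The kickoff note reaches the vendor quote via the kickoff note → the revised draft → the vendor quote.
No chain forces the approval (or any of the others) ahead of the vendor quote.

the calendar invite, the follow-up, the kickoff note, the revised draft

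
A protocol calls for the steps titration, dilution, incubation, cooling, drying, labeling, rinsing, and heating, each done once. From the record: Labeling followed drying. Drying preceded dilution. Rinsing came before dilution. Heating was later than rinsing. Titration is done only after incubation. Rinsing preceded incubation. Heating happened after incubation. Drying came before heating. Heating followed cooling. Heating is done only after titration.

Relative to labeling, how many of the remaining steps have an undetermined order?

6

Forced before labeling: drying.
That leaves cooling, dilution, heating, incubation, rinsing, and titration with no forced order relative to labeling — 6.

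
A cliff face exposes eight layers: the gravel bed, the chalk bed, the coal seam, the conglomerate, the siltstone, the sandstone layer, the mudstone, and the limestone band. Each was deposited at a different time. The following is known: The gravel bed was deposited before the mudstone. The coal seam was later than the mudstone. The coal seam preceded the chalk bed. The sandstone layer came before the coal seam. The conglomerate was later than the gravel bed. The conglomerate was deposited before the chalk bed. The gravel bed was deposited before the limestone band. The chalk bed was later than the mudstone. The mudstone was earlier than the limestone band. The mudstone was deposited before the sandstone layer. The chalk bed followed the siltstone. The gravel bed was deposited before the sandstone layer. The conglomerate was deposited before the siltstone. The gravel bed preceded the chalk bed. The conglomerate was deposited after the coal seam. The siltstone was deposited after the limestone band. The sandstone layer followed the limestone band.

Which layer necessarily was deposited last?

Every other layer has a chain of constraints placing it before the chalk bed, so the chalk bed is last.

the chalk bed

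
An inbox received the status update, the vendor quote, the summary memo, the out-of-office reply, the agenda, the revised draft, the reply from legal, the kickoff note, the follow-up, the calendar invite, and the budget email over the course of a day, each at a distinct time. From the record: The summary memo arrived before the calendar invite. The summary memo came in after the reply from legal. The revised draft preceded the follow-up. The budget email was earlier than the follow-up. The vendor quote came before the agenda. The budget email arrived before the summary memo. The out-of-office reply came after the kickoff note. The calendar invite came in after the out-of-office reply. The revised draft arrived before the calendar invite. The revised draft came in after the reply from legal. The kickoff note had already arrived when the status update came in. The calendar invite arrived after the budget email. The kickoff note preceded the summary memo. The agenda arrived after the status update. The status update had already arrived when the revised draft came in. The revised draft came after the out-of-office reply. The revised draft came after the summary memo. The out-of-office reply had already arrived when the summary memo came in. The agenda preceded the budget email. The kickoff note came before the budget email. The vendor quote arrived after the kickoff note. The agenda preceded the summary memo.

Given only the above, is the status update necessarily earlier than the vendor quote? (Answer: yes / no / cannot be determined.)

No chain of stated constraints runs from the status update to the vendor quote, and none runs from the vendor quote to the status update either.
So the relative order of the status update and the vendor quote is not fixed by the given facts.

cannot be determined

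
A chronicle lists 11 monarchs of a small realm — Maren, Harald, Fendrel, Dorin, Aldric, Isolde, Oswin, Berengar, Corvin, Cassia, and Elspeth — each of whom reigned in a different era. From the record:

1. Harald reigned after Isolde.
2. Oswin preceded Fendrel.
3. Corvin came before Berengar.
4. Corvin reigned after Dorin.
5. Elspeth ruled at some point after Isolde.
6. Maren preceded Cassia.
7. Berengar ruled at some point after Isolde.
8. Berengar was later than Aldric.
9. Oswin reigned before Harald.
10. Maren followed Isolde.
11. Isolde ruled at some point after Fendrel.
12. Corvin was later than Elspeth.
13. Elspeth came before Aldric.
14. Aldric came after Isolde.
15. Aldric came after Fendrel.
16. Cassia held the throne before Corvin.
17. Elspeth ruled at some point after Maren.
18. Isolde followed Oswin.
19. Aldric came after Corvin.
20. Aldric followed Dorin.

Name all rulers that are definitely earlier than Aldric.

Cassia, Corvin, Dorin, Elspeth, Fendrel, Isolde, Maren, Oswin

Directly stated before Aldric: Corvin, Dorin, Elspeth, Fendrel, and Isolde.
Cassia reaches Aldric via Cassia → Corvin → Aldric.
Maren reaches Aldric via Maren → Elspeth → Aldric.
Oswin reaches Aldric via Oswin → Isolde → Aldric.
No chain forces Berengar (or any of the others) ahead of Aldric.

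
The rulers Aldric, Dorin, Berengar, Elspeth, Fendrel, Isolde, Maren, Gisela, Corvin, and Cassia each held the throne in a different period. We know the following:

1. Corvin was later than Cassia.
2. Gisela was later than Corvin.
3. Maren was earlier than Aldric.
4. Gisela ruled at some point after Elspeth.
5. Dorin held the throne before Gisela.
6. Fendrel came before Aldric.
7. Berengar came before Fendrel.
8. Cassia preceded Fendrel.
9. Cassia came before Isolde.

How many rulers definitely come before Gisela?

Directly stated before Gisela: Corvin, Dorin, and Elspeth.
Cassia reaches Gisela via Cassia → Corvin → Gisela.
No chain forces Aldric (or any of the others) ahead of Gisela.
That's Cassia, Corvin, Dorin, and Elspeth — 4 in all.

4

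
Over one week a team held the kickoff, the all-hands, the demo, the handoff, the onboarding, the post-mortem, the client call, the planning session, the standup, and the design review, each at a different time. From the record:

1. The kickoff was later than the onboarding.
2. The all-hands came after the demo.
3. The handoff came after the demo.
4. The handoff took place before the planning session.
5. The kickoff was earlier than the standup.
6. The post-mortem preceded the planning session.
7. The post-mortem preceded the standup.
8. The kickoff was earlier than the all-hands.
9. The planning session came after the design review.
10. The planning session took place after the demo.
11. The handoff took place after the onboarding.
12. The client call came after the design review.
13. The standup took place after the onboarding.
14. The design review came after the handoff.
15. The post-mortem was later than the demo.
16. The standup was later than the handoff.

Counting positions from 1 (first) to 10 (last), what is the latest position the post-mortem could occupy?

8

The post-mortem must come before the planning session and the standup — 2 meetings forced after it.
Everything else can be placed before the post-mortem in some valid order, so the post-mortem can sit as late as position 10 − 2 = 8.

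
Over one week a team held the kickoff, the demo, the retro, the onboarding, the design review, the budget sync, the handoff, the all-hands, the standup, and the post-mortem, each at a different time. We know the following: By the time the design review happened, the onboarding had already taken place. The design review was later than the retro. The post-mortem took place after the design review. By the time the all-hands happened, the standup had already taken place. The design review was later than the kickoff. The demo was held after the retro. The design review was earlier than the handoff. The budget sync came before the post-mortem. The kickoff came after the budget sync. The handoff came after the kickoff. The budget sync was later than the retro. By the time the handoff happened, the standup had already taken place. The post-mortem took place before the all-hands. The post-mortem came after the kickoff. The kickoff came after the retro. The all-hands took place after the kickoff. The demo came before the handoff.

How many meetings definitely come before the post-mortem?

5

Directly stated before the post-mortem: the budget sync, the design review, and the kickoff.
The onboarding reaches the post-mortem via the onboarding → the design review → the post-mortem.
The retro reaches the post-mortem via the retro → the design review → the post-mortem.
No chain forces the standup (or any of the others) ahead of the post-mortem.
That's the budget sync, the design review, the kickoff, the onboarding, and the retro — 5 in all.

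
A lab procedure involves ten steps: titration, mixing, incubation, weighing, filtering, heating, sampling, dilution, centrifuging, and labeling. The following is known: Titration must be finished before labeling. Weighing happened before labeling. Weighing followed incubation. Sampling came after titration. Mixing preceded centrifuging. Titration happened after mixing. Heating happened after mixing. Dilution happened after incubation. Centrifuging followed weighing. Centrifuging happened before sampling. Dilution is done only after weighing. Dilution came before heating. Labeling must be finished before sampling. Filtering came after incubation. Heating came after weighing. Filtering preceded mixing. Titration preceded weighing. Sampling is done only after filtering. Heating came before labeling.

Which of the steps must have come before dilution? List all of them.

Directly stated before dilution: incubation and weighing.
Filtering reaches dilution via filtering → mixing → titration → weighing → dilution.
Mixing reaches dilution via mixing → titration → weighing → dilution.
Titration reaches dilution via titration → weighing → dilution.

filtering, incubation, mixing, titration, weighing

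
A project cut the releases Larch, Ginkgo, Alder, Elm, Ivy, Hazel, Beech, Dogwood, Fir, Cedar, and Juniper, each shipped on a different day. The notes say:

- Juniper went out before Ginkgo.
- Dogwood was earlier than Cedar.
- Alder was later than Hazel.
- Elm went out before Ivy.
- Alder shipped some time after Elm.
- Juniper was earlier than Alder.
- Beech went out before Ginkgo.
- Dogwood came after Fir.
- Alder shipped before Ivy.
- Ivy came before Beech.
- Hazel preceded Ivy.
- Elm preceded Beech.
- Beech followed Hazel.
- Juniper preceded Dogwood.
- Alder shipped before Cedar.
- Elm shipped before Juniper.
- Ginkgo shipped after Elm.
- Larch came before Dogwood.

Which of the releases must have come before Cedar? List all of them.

Alder, Dogwood, Elm, Fir, Hazel, Juniper, Larch

Directly stated before Cedar: Alder and Dogwood.
Elm reaches Cedar via Elm → Alder → Cedar.
Fir reaches Cedar via Fir → Dogwood → Cedar.
Hazel reaches Cedar via Hazel → Alder → Cedar.
Likewise Juniper and Larch each reach Cedar by chaining the stated constraints.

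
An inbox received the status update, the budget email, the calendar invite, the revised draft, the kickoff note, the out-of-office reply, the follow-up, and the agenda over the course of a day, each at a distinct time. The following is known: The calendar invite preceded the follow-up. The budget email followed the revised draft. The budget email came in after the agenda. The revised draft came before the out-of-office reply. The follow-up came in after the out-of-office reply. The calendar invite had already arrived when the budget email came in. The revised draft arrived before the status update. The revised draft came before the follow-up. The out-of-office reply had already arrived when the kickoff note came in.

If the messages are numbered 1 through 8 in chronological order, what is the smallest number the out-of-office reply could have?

The revised draft must come before the out-of-office reply — 1 forced predecessor.
Nothing else is forced ahead of the out-of-office reply, so its earliest slot is position 1 + 1 = 2.

2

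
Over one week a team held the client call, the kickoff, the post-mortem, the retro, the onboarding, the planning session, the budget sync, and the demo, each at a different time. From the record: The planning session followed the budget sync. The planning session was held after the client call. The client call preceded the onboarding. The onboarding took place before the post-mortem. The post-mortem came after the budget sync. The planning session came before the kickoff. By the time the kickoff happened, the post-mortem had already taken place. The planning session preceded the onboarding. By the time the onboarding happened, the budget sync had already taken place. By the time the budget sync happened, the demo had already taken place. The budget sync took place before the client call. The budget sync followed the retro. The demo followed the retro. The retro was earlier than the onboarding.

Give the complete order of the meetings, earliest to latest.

The constraints fix every adjacent pair, so only one ordering works:
the retro → the demo → the budget sync → the client call → the planning session → the onboarding → the post-mortem → the kickoff.

the retro, the demo, the budget sync, the client call, the planning session, the onboarding, the post-mortem, the kickoff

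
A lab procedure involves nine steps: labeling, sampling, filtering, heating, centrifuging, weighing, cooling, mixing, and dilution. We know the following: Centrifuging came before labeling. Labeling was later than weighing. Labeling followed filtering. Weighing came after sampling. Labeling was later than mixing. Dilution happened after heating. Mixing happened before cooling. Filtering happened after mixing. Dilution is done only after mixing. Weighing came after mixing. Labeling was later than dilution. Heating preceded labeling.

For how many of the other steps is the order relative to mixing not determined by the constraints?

Forced after mixing: cooling, dilution, filtering, labeling, and weighing.
That leaves centrifuging, heating, and sampling with no forced order relative to mixing — 3.

3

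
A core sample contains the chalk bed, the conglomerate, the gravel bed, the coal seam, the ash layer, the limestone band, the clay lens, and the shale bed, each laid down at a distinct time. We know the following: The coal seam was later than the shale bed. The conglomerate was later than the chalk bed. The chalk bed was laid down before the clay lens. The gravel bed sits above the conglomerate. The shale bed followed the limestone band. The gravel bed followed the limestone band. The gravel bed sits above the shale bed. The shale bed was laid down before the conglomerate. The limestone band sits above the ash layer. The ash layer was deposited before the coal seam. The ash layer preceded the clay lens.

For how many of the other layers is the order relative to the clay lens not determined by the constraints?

5

Forced before the clay lens: the ash layer and the chalk bed.
That leaves the coal seam, the conglomerate, the gravel bed, the limestone band, and the shale bed with no forced order relative to the clay lens — 5.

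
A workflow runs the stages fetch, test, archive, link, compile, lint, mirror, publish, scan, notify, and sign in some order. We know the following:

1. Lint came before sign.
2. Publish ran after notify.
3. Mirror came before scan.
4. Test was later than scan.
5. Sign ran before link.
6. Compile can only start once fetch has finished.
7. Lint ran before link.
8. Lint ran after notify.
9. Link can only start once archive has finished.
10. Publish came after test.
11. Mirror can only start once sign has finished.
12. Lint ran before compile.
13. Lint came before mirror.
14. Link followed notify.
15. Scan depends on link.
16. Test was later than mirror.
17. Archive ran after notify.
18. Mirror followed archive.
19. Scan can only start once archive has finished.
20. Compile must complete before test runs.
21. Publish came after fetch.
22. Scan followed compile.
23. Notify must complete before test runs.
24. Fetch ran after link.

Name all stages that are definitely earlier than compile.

Directly stated before compile: fetch and lint.
Archive reaches compile via archive → link → fetch → compile.
Link reaches compile via link → fetch → compile.
Notify reaches compile via notify → lint → compile.
Likewise sign reaches compile by chaining the stated constraints.

archive, fetch, link, lint, notify, sign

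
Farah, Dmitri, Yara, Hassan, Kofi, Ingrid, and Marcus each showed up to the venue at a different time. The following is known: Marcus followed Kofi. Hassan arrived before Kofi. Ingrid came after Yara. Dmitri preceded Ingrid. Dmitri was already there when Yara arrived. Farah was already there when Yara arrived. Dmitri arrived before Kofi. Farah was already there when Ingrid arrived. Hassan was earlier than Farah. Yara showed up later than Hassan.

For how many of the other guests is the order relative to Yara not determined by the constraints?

Forced before Yara: Dmitri, Farah, and Hassan; forced after Yara: Ingrid.
That leaves Kofi and Marcus with no forced order relative to Yara — 2.

2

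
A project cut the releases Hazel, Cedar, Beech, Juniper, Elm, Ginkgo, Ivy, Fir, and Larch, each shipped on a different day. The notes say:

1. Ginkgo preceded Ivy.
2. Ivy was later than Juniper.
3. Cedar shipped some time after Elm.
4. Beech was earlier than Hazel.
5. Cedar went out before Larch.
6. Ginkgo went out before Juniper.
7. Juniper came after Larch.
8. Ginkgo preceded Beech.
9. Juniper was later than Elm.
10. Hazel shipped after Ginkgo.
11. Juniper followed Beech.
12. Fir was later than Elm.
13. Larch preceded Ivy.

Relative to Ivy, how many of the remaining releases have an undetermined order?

2

Forced before Ivy: Beech, Cedar, Elm, Ginkgo, Juniper, and Larch.
That leaves Fir and Hazel with no forced order relative to Ivy — 2.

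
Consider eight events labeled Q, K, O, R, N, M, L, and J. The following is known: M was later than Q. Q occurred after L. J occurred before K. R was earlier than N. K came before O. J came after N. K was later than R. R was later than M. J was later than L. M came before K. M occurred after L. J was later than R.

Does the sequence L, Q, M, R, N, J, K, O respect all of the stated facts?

yes

Check each stated constraint against the proposed order — e.g. M is ahead of K; L is ahead of J. Every pair is in the required order; nothing is violated.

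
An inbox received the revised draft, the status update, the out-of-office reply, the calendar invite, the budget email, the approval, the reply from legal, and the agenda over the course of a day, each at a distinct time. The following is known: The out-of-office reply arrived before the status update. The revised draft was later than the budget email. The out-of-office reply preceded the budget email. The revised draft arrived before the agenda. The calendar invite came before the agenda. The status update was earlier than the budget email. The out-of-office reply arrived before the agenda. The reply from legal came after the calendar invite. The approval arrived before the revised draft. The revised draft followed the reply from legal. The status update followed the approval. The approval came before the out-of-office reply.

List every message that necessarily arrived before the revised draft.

Directly stated before the revised draft: the approval, the budget email, and the reply from legal.
The calendar invite reaches the revised draft via the calendar invite → the reply from legal → the revised draft.
The out-of-office reply reaches the revised draft via the out-of-office reply → the budget email → the revised draft.
The status update reaches the revised draft via the status update → the budget email → the revised draft.
No chain forces the agenda ahead of the revised draft.

the approval, the budget email, the calendar invite, the out-of-office reply, the reply from legal, the status update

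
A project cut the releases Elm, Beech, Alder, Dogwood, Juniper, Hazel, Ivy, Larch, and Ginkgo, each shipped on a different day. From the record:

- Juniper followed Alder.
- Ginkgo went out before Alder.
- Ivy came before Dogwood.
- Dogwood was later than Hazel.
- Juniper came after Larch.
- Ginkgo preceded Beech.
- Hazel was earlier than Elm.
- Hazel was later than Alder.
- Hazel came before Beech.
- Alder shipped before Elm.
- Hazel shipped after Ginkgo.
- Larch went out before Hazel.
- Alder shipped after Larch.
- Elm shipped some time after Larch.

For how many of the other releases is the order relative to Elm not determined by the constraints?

4

Forced before Elm: Alder, Ginkgo, Hazel, and Larch.
That leaves Beech, Dogwood, Ivy, and Juniper with no forced order relative to Elm — 4.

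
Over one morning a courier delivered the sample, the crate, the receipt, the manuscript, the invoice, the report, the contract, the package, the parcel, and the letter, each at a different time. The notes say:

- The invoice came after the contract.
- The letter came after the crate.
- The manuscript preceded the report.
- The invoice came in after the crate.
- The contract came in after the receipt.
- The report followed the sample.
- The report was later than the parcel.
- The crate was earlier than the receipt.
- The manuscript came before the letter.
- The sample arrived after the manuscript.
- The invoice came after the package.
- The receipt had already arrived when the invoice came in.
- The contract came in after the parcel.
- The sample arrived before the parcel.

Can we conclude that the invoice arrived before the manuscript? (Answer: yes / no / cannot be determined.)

no

Tracing the constraints gives the manuscript → the sample → the parcel → the contract → the invoice, so the manuscript must come before the invoice.
That means the invoice cannot be before the manuscript.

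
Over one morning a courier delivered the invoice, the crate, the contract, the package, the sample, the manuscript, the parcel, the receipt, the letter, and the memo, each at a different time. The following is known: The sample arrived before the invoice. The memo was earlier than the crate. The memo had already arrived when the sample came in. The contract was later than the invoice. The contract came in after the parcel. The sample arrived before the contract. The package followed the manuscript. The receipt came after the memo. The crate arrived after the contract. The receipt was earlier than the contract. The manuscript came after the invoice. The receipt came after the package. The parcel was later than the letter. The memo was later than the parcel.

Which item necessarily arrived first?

the letter

The letter has a chain of constraints placing it before every other item, so the letter must be first.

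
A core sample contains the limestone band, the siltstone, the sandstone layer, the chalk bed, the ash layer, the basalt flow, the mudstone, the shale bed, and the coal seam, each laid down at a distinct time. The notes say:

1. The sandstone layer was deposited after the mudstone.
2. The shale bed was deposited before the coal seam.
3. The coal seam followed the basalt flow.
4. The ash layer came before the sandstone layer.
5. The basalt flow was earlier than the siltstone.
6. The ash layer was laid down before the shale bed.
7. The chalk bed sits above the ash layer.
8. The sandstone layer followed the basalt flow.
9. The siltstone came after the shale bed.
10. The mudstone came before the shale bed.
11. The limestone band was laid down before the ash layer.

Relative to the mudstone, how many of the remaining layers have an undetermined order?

Forced after the mudstone: the coal seam, the sandstone layer, the shale bed, and the siltstone.
That leaves the ash layer, the basalt flow, the chalk bed, and the limestone band with no forced order relative to the mudstone — 4.

4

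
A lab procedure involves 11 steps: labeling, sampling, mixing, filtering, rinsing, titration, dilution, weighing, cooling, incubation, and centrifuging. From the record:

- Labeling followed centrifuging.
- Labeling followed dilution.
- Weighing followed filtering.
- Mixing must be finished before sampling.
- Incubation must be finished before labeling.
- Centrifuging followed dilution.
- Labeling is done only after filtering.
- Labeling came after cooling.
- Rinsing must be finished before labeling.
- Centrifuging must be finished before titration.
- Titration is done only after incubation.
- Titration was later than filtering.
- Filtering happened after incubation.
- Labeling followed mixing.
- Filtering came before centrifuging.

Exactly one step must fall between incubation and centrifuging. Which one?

filtering

Tracing the constraints gives incubation → filtering → centrifuging, so filtering sits after incubation and before centrifuging.
No other step is forced both after incubation and before centrifuging.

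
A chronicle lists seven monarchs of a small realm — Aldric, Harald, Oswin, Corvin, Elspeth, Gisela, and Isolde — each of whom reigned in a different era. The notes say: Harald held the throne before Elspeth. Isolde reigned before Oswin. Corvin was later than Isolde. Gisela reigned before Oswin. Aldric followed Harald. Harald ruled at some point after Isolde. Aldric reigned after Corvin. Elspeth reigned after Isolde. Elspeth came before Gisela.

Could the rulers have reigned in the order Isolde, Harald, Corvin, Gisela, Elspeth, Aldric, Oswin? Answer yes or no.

The constraints require Elspeth before Gisela, but in the proposed sequence Gisela appears ahead of Elspeth. That one violation is enough.

no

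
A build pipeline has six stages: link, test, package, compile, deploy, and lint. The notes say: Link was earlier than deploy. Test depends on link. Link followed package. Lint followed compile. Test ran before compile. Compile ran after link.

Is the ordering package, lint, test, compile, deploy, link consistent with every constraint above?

no

The constraints require link before deploy, but in the proposed sequence deploy appears ahead of link. That one violation is enough.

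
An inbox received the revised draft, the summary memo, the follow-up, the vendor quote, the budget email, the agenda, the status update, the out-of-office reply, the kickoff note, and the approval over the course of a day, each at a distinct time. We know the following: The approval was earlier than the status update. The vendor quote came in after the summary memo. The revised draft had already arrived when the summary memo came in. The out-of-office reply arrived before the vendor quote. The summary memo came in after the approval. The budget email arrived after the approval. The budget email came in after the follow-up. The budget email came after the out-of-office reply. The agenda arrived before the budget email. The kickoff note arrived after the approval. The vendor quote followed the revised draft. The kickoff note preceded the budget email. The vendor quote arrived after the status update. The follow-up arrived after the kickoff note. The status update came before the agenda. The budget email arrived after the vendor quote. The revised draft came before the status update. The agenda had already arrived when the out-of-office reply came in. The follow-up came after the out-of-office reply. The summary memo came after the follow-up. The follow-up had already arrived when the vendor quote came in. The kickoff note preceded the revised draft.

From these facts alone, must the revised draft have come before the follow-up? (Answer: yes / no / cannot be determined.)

Chain the constraints: the revised draft → the status update → the agenda → the out-of-office reply → the follow-up. Each link is directly stated, so the revised draft comes before the follow-up.

yes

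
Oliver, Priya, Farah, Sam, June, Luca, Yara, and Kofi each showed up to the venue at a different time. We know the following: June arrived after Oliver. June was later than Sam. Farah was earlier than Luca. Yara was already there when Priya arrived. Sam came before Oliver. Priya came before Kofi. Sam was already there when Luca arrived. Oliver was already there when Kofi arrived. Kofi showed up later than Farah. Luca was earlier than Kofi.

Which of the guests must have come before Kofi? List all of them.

Directly stated before Kofi: Farah, Luca, Oliver, and Priya.
Sam reaches Kofi via Sam → Oliver → Kofi.
Yara reaches Kofi via Yara → Priya → Kofi.

Farah, Luca, Oliver, Priya, Sam, Yara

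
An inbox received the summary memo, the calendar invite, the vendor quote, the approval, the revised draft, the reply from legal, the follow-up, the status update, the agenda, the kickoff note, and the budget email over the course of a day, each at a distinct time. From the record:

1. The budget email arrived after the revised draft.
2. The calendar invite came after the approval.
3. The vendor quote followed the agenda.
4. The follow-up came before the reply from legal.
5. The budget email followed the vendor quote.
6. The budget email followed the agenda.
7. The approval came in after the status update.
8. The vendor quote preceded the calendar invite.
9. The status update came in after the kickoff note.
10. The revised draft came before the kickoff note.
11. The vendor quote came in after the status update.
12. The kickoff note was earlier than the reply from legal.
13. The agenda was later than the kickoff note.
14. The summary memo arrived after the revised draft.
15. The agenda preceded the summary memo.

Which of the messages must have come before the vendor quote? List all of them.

the agenda, the kickoff note, the revised draft, the status update

Directly stated before the vendor quote: the agenda and the status update.
The kickoff note reaches the vendor quote via the kickoff note → the status update → the vendor quote.
The revised draft reaches the vendor quote via the revised draft → the kickoff note → the status update → the vendor quote.
No chain forces the budget email (or any of the others) ahead of the vendor quote.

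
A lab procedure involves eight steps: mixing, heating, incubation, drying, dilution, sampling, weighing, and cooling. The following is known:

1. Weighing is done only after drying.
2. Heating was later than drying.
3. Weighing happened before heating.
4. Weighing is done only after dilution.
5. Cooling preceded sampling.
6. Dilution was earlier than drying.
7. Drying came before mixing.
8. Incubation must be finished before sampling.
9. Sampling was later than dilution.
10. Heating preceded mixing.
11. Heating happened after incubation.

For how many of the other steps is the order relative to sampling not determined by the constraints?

Forced before sampling: cooling, dilution, and incubation.
That leaves drying, heating, mixing, and weighing with no forced order relative to sampling — 4.

4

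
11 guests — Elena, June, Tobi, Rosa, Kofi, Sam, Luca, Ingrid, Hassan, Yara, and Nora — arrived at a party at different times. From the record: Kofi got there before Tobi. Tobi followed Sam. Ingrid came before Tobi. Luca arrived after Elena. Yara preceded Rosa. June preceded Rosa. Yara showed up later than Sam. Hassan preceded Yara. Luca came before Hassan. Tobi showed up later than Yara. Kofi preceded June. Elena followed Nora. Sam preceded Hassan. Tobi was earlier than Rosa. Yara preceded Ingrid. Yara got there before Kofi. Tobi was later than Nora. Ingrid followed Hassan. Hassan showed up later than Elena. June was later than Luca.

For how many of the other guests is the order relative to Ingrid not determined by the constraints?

2

Forced before Ingrid: Elena, Hassan, Luca, Nora, Sam, and Yara; forced after Ingrid: Rosa and Tobi.
That leaves June and Kofi with no forced order relative to Ingrid — 2.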